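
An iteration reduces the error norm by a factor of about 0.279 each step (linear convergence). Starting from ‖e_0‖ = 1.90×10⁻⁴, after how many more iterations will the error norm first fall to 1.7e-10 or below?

After k steps, ‖e_k‖ ≈ 1.90×10⁻⁴·0.279^k.
Need 0.279^k ≤ 1.7e-10/1.90×10⁻⁴ = 8.94737e-07.
k ≥ ln(8.94737e-07)/ln(0.279) = -13.9267/-1.27654 = 10.910.
Smallest integer k = 11.

11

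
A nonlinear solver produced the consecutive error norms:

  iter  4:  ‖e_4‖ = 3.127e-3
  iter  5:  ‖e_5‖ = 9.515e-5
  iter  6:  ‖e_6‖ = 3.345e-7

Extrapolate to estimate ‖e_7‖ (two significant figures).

3.6e-11

First estimate the order: p ≈ ln(‖e_6‖/‖e_5‖) / ln(‖e_5‖/‖e_4‖) = ln(3.345e-7/9.515e-5)/ln(9.515e-5/3.127e-3) = ln(0.0035155)/ln(0.0304285) ≈ 1.6180.
Then ‖e_7‖ ≈ ‖e_6‖·(‖e_6‖/‖e_5‖)^p = 3.345e-7·(0.0035155)^1.6180 = 3.345e-7·0.000107006 ≈ 3.579e-11.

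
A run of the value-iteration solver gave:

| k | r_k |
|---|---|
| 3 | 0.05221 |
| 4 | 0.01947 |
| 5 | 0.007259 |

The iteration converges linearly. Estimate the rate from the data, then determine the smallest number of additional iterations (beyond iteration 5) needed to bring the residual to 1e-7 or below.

Rate ρ ≈ r_5/r_4 = 0.007259/0.01947 = 0.3728.
After j more steps, r_{5+j} ≈ 0.007259·ρ^j; need ρ^j ≤ 1e-7/0.007259 = 1.3776e-05.
j ≥ ln(1.3776e-05)/ln(0.3728) = -11.1926/-0.98671 = 11.343.
So 12 more iterations are needed.

12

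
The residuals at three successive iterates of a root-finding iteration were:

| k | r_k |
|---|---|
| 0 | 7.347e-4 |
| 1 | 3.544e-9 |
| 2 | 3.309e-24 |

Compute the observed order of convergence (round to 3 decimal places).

p ≈ ln(r_2/r_1) / ln(r_1/r_0)
  = ln(3.309e-24/3.544e-9) / ln(3.544e-9/7.347e-4)
  = ln(9.33691e-16) / ln(4.82374e-06)
  = -34.607386 / -12.241961 ≈ 2.826948

2.827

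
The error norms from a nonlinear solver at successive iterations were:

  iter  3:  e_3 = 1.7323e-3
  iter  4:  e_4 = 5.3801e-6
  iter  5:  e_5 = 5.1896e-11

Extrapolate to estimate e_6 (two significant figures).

First estimate the order: p ≈ ln(e_5/e_4) / ln(e_4/e_3) = ln(5.1896e-11/5.3801e-6)/ln(5.3801e-6/1.7323e-3) = ln(9.64592e-06)/ln(0.00310576) ≈ 2.0000.
Then e_6 ≈ e_5·(e_5/e_4)^p = 5.1896e-11·(9.64592e-06)^2.0000 = 5.1896e-11·9.30438e-11 ≈ 4.829e-21.

4.8e-21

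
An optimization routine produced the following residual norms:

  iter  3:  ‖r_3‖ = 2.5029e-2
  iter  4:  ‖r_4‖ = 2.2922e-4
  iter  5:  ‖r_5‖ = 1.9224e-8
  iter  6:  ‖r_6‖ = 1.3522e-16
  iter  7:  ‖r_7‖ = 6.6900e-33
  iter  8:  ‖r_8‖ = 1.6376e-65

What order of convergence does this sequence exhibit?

Consecutive ratios: ‖r_8‖/‖r_7‖ = 1.6376e-65/6.6900e-33 = 2.44783e-33, ‖r_7‖/‖r_6‖ = 6.6900e-33/1.3522e-16 = 4.94749e-17.
p ≈ ln(2.44783e-33)/ln(4.94749e-17) = -75.0901/-37.5451 ≈ 2.00.
So the convergence is quadratic (order 2).

2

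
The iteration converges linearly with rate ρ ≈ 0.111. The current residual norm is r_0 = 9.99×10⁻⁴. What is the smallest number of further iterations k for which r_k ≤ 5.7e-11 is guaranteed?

8

After k steps, r_k ≈ 9.99×10⁻⁴·0.111^k.
Need 0.111^k ≤ 5.7e-11/9.99×10⁻⁴ = 5.70571e-08.
k ≥ ln(5.70571e-08)/ln(0.111) = -16.6792/-2.19823 = 7.588.
Smallest integer k = 8.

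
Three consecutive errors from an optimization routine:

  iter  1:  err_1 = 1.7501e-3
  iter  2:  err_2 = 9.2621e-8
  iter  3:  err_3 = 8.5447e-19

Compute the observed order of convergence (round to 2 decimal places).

p ≈ ln(err_3/err_2) / ln(err_2/err_1)
  = ln(8.5447e-19/9.2621e-8) / ln(9.2621e-8/1.7501e-3)
  = ln(9.22545e-12) / ln(5.29233e-05)
  = -25.40906 / -9.84667 ≈ 2.58047

2.58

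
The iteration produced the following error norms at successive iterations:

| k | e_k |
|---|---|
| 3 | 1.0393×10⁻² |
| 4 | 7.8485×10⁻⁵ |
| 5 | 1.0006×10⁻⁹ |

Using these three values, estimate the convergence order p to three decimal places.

2.307

p ≈ ln(e_5/e_4) / ln(e_4/e_3)
  = ln(1.0006×10⁻⁹/7.8485×10⁻⁵) / ln(7.8485×10⁻⁵/1.0393×10⁻²)
  = ln(1.27489e-05) / ln(0.00755172)
  = -11.270066 / -4.885980 ≈ 2.306613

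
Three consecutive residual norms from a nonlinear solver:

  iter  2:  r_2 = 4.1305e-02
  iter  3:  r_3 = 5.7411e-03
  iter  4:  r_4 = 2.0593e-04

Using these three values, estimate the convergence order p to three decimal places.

1.686

p ≈ ln(r_4/r_3) / ln(r_3/r_2)
  = ln(2.0593e-04/5.7411e-03) / ln(5.7411e-03/4.1305e-02)
  = ln(0.0358694) / ln(0.138993)
  = -3.327871 / -1.973332 ≈ 1.686422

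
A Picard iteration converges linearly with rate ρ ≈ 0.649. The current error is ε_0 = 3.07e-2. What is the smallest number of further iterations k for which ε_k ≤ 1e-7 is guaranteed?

30

After k steps, ε_k ≈ 3.07e-2·0.649^k.
Need 0.649^k ≤ 1e-7/3.07e-2 = 3.25733e-06.
k ≥ ln(3.25733e-06)/ln(0.649) = -12.6346/-0.43232 = 29.225.
Smallest integer k = 30.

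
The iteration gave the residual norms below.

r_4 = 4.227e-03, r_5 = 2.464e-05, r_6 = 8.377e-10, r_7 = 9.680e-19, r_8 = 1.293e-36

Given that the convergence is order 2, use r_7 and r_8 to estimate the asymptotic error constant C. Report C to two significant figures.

C ≈ r_8 / r_7^2
  = 1.293e-36 / (9.680e-19)^2
  = 1.293e-36 / 9.37024e-37 ≈ 1.3799

1.4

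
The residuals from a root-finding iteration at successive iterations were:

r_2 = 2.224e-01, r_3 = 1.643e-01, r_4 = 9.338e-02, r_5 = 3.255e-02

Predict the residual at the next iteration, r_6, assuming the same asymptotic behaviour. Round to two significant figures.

First estimate the order: p ≈ ln(r_5/r_4) / ln(r_4/r_3) = ln(3.255e-02/9.338e-02)/ln(9.338e-02/1.643e-01) = ln(0.348576)/ln(0.568351) ≈ 1.8653.
Then r_6 ≈ r_5·(r_5/r_4)^p = 3.255e-02·(0.348576)^1.8653 = 3.255e-02·0.140039 ≈ 0.004558.

4.6e-3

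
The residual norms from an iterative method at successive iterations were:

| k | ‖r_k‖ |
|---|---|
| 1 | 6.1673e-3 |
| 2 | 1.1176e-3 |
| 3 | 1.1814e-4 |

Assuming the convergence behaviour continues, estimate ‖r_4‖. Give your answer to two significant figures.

First estimate the order: p ≈ ln(‖r_3‖/‖r_2‖) / ln(‖r_2‖/‖r_1‖) = ln(1.1814e-4/1.1176e-3)/ln(1.1176e-3/6.1673e-3) = ln(0.105709)/ln(0.181214) ≈ 1.3156.
Then ‖r_4‖ ≈ ‖r_3‖·(‖r_3‖/‖r_2‖)^p = 1.1814e-4·(0.105709)^1.3156 = 1.1814e-4·0.0520142 ≈ 6.145e-06.

6.1e-6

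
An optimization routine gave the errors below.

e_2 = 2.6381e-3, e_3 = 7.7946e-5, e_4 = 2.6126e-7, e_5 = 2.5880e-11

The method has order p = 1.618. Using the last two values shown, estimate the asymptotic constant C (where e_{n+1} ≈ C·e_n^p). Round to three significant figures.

1.16

C ≈ e_5 / e_4^1.618
  = 2.5880e-11 / (2.6126e-7)^1.618
  = 2.5880e-11 / 2.23267e-11 ≈ 1.1592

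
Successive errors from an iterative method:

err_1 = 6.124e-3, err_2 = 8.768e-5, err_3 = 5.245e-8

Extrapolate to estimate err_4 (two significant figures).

First estimate the order: p ≈ ln(err_3/err_2) / ln(err_2/err_1) = ln(5.245e-8/8.768e-5)/ln(8.768e-5/6.124e-3) = ln(0.000598198)/ln(0.0143174) ≈ 1.7478.
Then err_4 ≈ err_3·(err_3/err_2)^p = 5.245e-8·(0.000598198)^1.7478 = 5.245e-8·2.32579e-06 ≈ 1.22e-13.

1.2e-13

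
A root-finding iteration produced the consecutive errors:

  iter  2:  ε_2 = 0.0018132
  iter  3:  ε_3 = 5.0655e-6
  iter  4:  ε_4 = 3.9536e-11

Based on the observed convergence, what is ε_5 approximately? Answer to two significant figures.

First estimate the order: p ≈ ln(ε_4/ε_3) / ln(ε_3/ε_2) = ln(3.9536e-11/5.0655e-6)/ln(5.0655e-6/0.0018132) = ln(7.80496e-06)/ln(0.00279368) ≈ 2.0000.
Then ε_5 ≈ ε_4·(ε_4/ε_3)^p = 3.9536e-11·(7.80496e-06)^2.0000 = 3.9536e-11·6.09174e-11 ≈ 2.408e-21.

2.4e-21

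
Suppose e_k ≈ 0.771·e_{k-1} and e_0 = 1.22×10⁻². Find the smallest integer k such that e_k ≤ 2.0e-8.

52

After k steps, e_k ≈ 1.22×10⁻²·0.771^k.
Need 0.771^k ≤ 2.0e-8/1.22×10⁻² = 1.63934e-06.
k ≥ ln(1.63934e-06)/ln(0.771) = -13.3212/-0.26007 = 51.222.
Smallest integer k = 52.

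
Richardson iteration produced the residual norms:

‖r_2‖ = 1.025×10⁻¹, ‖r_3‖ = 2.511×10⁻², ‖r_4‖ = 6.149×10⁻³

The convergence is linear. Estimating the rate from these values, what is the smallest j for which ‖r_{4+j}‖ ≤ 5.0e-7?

Rate ρ ≈ ‖r_4‖/‖r_3‖ = 6.149×10⁻³/2.511×10⁻² = 0.2449.
After j more steps, ‖r_{4+j}‖ ≈ 6.149×10⁻³·ρ^j; need ρ^j ≤ 5.0e-7/6.149×10⁻³ = 8.1314e-05.
j ≥ ln(8.1314e-05)/ln(0.2449) = -9.4172/-1.40691 = 6.694.
So 7 more iterations are needed.

7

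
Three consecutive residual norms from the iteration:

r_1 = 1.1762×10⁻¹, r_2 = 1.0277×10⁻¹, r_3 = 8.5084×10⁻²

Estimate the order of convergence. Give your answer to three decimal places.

1.399

p ≈ ln(r_3/r_2) / ln(r_2/r_1)
  = ln(8.5084×10⁻²/1.0277×10⁻¹) / ln(1.0277×10⁻¹/1.1762×10⁻¹)
  = ln(0.827907) / ln(0.873746)
  = -0.188854 / -0.134966 ≈ 1.399271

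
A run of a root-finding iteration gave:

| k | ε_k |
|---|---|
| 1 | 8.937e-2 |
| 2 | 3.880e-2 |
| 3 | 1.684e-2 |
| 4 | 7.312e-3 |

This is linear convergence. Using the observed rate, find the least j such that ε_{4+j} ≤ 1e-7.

14

Rate ρ ≈ ε_4/ε_3 = 7.312e-3/1.684e-2 = 0.4342.
After j more steps, ε_{4+j} ≈ 7.312e-3·ρ^j; need ρ^j ≤ 1e-7/7.312e-3 = 1.36761e-05.
j ≥ ln(1.36761e-05)/ln(0.4342) = -11.1999/-0.83425 = 13.425.
So 14 more iterations are needed.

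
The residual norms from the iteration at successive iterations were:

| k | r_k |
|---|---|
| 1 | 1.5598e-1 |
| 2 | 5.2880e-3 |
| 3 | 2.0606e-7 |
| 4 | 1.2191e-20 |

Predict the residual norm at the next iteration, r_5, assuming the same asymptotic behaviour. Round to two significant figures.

2.5e-60

First estimate the order: p ≈ ln(r_4/r_3) / ln(r_3/r_2) = ln(1.2191e-20/2.0606e-7)/ln(2.0606e-7/5.2880e-3) = ln(5.91624e-14)/ln(3.89675e-05) ≈ 3.0000.
Then r_5 ≈ r_4·(r_4/r_3)^p = 1.2191e-20·(5.91624e-14)^3.0000 = 1.2191e-20·2.0708e-40 ≈ 2.525e-60.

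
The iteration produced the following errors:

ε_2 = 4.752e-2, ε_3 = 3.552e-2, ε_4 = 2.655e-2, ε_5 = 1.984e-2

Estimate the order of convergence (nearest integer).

1

Consecutive ratios: ε_5/ε_4 = 1.984e-2/2.655e-2 = 0.747269, ε_4/ε_3 = 2.655e-2/3.552e-2 = 0.747466.
p ≈ ln(0.747269)/ln(0.747466) = -0.2913/-0.2911 ≈ 1.00.
So the convergence is linear (order 1).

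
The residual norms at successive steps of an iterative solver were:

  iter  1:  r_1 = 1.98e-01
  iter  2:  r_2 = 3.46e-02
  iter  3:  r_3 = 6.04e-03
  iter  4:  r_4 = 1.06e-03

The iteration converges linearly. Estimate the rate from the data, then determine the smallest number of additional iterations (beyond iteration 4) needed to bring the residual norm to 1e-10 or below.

10

Rate ρ ≈ r_4/r_3 = 1.06e-03/6.04e-03 = 0.1755.
After j more steps, r_{4+j} ≈ 1.06e-03·ρ^j; need ρ^j ≤ 1e-10/1.06e-03 = 9.43396e-08.
j ≥ ln(9.43396e-08)/ln(0.1755) = -16.1764/-1.74012 = 9.296.
So 10 more iterations are needed.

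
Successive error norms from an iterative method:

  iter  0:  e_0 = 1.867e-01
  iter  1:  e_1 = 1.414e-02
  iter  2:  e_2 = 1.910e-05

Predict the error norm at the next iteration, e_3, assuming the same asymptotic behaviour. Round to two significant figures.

First estimate the order: p ≈ ln(e_2/e_1) / ln(e_1/e_0) = ln(1.910e-05/1.414e-02)/ln(1.414e-02/1.867e-01) = ln(0.00135078)/ln(0.0757365) ≈ 2.5604.
Then e_3 ≈ e_2·(e_2/e_1)^p = 1.910e-05·(0.00135078)^2.5604 = 1.910e-05·4.49934e-08 ≈ 8.594e-13.

8.6e-13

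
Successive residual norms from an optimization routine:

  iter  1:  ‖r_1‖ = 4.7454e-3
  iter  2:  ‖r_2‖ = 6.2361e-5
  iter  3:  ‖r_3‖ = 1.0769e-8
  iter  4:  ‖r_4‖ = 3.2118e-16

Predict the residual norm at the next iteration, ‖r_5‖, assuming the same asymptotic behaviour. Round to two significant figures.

First estimate the order: p ≈ ln(‖r_4‖/‖r_3‖) / ln(‖r_3‖/‖r_2‖) = ln(3.2118e-16/1.0769e-8)/ln(1.0769e-8/6.2361e-5) = ln(2.98245e-08)/ln(0.000172688) ≈ 2.0000.
Then ‖r_5‖ ≈ ‖r_4‖·(‖r_4‖/‖r_3‖)^p = 3.2118e-16·(2.98245e-08)^2.0000 = 3.2118e-16·8.89501e-16 ≈ 2.857e-31.

2.9e-31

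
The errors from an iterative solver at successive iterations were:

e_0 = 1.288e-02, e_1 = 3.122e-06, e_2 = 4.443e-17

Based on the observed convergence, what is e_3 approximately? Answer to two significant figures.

1.3e-49

First estimate the order: p ≈ ln(e_2/e_1) / ln(e_1/e_0) = ln(4.443e-17/3.122e-06)/ln(3.122e-06/1.288e-02) = ln(1.42313e-11)/ln(0.000242391) ≈ 3.0001.
Then e_3 ≈ e_2·(e_2/e_1)^p = 4.443e-17·(1.42313e-11)^3.0001 = 4.443e-17·2.87507e-33 ≈ 1.277e-49.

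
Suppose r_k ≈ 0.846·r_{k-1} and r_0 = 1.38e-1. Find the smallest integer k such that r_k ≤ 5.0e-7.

75

After k steps, r_k ≈ 1.38e-1·0.846^k.
Need 0.846^k ≤ 5.0e-7/1.38e-1 = 3.62319e-06.
k ≥ ln(3.62319e-06)/ln(0.846) = -12.5282/-0.16724 = 74.912.
Smallest integer k = 75.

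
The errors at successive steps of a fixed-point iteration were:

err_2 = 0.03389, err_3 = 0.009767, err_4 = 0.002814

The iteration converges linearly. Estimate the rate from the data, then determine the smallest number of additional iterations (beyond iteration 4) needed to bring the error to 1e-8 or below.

Rate ρ ≈ err_4/err_3 = 0.002814/0.009767 = 0.2881.
After j more steps, err_{4+j} ≈ 0.002814·ρ^j; need ρ^j ≤ 1e-8/0.002814 = 3.55366e-06.
j ≥ ln(3.55366e-06)/ln(0.2881) = -12.5475/-1.24445 = 10.083.
So 11 more iterations are needed.

11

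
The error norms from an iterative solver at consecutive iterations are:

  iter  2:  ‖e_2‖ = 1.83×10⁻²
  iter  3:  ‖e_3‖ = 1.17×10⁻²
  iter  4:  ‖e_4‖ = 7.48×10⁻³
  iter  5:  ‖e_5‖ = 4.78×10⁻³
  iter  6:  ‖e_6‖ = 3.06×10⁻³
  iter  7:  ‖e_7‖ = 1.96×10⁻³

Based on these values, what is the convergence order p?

1

Consecutive ratios: ‖e_7‖/‖e_6‖ = 1.96×10⁻³/3.06×10⁻³ = 0.640523, ‖e_6‖/‖e_5‖ = 3.06×10⁻³/4.78×10⁻³ = 0.640167.
p ≈ ln(0.640523)/ln(0.640167) = -0.4455/-0.4460 ≈ 1.00.
So the convergence is linear (order 1).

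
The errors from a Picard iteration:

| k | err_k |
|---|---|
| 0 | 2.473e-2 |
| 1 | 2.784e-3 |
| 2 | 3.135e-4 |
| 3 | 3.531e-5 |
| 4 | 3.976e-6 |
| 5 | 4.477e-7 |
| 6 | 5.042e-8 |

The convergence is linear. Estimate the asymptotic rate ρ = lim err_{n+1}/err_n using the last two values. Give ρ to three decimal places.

0.113

ρ ≈ err_6/err_5 = 5.042e-8/4.477e-7 = 0.11262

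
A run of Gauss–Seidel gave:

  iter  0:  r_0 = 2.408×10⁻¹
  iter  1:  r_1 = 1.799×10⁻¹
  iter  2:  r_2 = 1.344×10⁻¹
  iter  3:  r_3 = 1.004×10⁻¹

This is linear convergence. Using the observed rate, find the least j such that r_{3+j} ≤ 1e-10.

72

Rate ρ ≈ r_3/r_2 = 1.004×10⁻¹/1.344×10⁻¹ = 0.7470.
After j more steps, r_{3+j} ≈ 1.004×10⁻¹·ρ^j; need ρ^j ≤ 1e-10/1.004×10⁻¹ = 9.96016e-10.
j ≥ ln(9.96016e-10)/ln(0.7470) = -20.7273/-0.29169 = 71.059.
So 72 more iterations are needed.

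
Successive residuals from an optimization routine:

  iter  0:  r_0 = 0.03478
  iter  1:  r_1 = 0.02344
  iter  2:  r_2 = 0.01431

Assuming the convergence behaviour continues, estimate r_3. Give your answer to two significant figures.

First estimate the order: p ≈ ln(r_2/r_1) / ln(r_1/r_0) = ln(0.01431/0.02344)/ln(0.02344/0.03478) = ln(0.610495)/ln(0.673951) ≈ 1.2506.
Then r_3 ≈ r_2·(r_2/r_1)^p = 0.01431·(0.610495)^1.2506 = 0.01431·0.539478 ≈ 0.00772.

7.7e-3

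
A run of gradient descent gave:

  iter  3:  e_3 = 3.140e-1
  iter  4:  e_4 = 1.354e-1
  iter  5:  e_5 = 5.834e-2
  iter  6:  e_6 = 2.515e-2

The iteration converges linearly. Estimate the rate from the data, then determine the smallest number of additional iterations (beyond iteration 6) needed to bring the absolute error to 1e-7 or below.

Rate ρ ≈ e_6/e_5 = 2.515e-2/5.834e-2 = 0.4311.
After j more steps, e_{6+j} ≈ 2.515e-2·ρ^j; need ρ^j ≤ 1e-7/2.515e-2 = 3.97614e-06.
j ≥ ln(3.97614e-06)/ln(0.4311) = -12.4352/-0.84142 = 14.779.
So 15 more iterations are needed.

15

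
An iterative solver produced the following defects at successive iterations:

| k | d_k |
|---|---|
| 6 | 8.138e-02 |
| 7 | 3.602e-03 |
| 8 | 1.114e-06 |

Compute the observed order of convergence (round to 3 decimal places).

p ≈ ln(d_8/d_7) / ln(d_7/d_6)
  = ln(1.114e-06/3.602e-03) / ln(3.602e-03/8.138e-02)
  = ln(0.000309273) / ln(0.0442615)
  = -8.081286 / -3.117640 ≈ 2.592116

2.592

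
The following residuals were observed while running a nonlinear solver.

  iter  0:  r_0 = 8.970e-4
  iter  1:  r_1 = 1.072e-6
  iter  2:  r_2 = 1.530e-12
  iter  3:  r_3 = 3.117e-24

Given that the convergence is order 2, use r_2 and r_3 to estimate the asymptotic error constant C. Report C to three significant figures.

C ≈ r_3 / r_2^2
  = 3.117e-24 / (1.530e-12)^2
  = 3.117e-24 / 2.3409e-24 ≈ 1.3315

1.33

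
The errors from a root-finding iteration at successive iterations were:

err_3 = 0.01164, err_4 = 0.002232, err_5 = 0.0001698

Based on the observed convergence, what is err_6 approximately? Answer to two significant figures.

First estimate the order: p ≈ ln(err_5/err_4) / ln(err_4/err_3) = ln(0.0001698/0.002232)/ln(0.002232/0.01164) = ln(0.0760753)/ln(0.191753) ≈ 1.5598.
Then err_6 ≈ err_5·(err_5/err_4)^p = 0.0001698·(0.0760753)^1.5598 = 0.0001698·0.0179872 ≈ 3.054e-06.

3.1e-6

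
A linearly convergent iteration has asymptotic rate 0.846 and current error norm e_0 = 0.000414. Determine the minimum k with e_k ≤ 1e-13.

After k steps, e_k ≈ 0.000414·0.846^k.
Need 0.846^k ≤ 1e-13/0.000414 = 2.41546e-10.
k ≥ ln(2.41546e-10)/ln(0.846) = -22.1440/-0.16724 = 132.409.
Smallest integer k = 133.

133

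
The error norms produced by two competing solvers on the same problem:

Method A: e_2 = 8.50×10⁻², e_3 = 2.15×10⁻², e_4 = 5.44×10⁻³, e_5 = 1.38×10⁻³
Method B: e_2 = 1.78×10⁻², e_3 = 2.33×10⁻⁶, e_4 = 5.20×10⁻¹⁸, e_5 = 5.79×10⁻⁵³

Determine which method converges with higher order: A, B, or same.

B

Method A: p ≈ ln(1.38×10⁻³/5.44×10⁻³)/ln(5.44×10⁻³/2.15×10⁻²) ≈ 1.00.
Method B: p ≈ ln(5.79×10⁻⁵³/5.20×10⁻¹⁸)/ln(5.20×10⁻¹⁸/2.33×10⁻⁶) ≈ 3.00.
Method B has the higher order (≈3.0 vs ≈1.0).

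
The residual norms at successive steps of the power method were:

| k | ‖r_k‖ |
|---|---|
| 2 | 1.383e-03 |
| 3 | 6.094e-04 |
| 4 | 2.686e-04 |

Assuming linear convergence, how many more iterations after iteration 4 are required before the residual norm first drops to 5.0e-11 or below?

19

Rate ρ ≈ ‖r_4‖/‖r_3‖ = 2.686e-04/6.094e-04 = 0.4408.
After j more steps, ‖r_{4+j}‖ ≈ 2.686e-04·ρ^j; need ρ^j ≤ 5.0e-11/2.686e-04 = 1.8615e-07.
j ≥ ln(1.8615e-07)/ln(0.4408) = -15.4967/-0.81916 = 18.918.
So 19 more iterations are needed.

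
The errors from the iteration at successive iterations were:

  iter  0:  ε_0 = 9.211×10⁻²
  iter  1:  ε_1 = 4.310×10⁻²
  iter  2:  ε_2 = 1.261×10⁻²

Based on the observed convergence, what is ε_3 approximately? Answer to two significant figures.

1.7e-3

First estimate the order: p ≈ ln(ε_2/ε_1) / ln(ε_1/ε_0) = ln(1.261×10⁻²/4.310×10⁻²)/ln(4.310×10⁻²/9.211×10⁻²) = ln(0.292575)/ln(0.467919) ≈ 1.6183.
Then ε_3 ≈ ε_2·(ε_2/ε_1)^p = 1.261×10⁻²·(0.292575)^1.6183 = 1.261×10⁻²·0.13684 ≈ 0.001726.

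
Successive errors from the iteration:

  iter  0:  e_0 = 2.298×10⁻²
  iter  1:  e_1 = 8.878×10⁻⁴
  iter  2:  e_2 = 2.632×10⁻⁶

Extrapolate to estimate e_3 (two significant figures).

First estimate the order: p ≈ ln(e_2/e_1) / ln(e_1/e_0) = ln(2.632×10⁻⁶/8.878×10⁻⁴)/ln(8.878×10⁻⁴/2.298×10⁻²) = ln(0.00296463)/ln(0.0386336) ≈ 1.7891.
Then e_3 ≈ e_2·(e_2/e_1)^p = 2.632×10⁻⁶·(0.00296463)^1.7891 = 2.632×10⁻⁶·2.99987e-05 ≈ 7.896e-11.

7.9e-11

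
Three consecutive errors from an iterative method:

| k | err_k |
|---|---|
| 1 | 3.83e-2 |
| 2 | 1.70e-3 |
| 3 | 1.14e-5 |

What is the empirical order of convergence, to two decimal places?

1.61

p ≈ ln(err_3/err_2) / ln(err_2/err_1)
  = ln(1.14e-5/1.70e-3) / ln(1.70e-3/3.83e-2)
  = ln(0.00670588) / ln(0.0443864)
  = -5.00477 / -3.11482 ≈ 1.60676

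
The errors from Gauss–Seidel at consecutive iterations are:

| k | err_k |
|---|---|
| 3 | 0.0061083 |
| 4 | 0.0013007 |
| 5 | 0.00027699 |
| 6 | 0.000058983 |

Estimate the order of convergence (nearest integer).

1

Consecutive ratios: err_6/err_5 = 0.000058983/0.00027699 = 0.212943, err_5/err_4 = 0.00027699/0.0013007 = 0.212955.
p ≈ ln(0.212943)/ln(0.212955) = -1.5467/-1.5467 ≈ 1.00.
So the convergence is linear (order 1).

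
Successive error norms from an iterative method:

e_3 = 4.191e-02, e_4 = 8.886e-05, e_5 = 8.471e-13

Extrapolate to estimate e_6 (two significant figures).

First estimate the order: p ≈ ln(e_5/e_4) / ln(e_4/e_3) = ln(8.471e-13/8.886e-05)/ln(8.886e-05/4.191e-02) = ln(9.53297e-09)/ln(0.00212026) ≈ 3.0000.
Then e_6 ≈ e_5·(e_5/e_4)^p = 8.471e-13·(9.53297e-09)^3.0000 = 8.471e-13·8.66333e-25 ≈ 7.339e-37.

7.3e-37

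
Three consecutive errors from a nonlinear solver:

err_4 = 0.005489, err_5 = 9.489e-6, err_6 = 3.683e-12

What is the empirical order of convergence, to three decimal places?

2.321

p ≈ ln(err_6/err_5) / ln(err_5/err_4)
  = ln(3.683e-12/9.489e-6) / ln(9.489e-6/0.005489)
  = ln(3.88134e-07) / ln(0.00172873)
  = -14.761915 / -6.360368 ≈ 2.320922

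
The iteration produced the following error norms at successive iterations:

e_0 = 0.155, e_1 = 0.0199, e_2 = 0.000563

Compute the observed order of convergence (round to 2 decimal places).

1.74

p ≈ ln(e_2/e_1) / ln(e_1/e_0)
  = ln(0.000563/0.0199) / ln(0.0199/0.155)
  = ln(0.0282915) / ln(0.128387)
  = -3.56519 / -2.05271 ≈ 1.73682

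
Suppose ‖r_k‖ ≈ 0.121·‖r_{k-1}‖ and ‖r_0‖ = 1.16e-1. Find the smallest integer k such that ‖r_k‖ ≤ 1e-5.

5

After k steps, ‖r_k‖ ≈ 1.16e-1·0.121^k.
Need 0.121^k ≤ 1e-5/1.16e-1 = 8.62069e-05.
k ≥ ln(8.62069e-05)/ln(0.121) = -9.3588/-2.11196 = 4.431.
Smallest integer k = 5.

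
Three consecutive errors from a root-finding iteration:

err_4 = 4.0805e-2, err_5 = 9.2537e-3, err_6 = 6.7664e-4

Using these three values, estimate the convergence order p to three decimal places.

p ≈ ln(err_6/err_5) / ln(err_5/err_4)
  = ln(6.7664e-4/9.2537e-3) / ln(9.2537e-3/4.0805e-2)
  = ln(0.073121) / ln(0.226779)
  = -2.615640 / -1.483779 ≈ 1.762823

1.763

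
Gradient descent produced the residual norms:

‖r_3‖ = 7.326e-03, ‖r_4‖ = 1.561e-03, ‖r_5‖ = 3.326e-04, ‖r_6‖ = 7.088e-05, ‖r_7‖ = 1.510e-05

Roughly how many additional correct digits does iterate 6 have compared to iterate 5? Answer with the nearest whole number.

1

Digits gained ≈ log₁₀(‖r_5‖/‖r_6‖) = log₁₀(3.326e-04/7.088e-05) = log₁₀(4.69244) ≈ 0.671.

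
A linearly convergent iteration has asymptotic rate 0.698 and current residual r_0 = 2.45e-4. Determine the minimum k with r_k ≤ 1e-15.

After k steps, r_k ≈ 2.45e-4·0.698^k.
Need 0.698^k ≤ 1e-15/2.45e-4 = 4.08163e-12.
k ≥ ln(4.08163e-12)/ln(0.698) = -26.2245/-0.35954 = 72.939.
Smallest integer k = 73.

73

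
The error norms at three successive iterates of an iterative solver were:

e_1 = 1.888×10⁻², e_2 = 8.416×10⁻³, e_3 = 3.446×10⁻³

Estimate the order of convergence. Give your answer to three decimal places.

1.105

p ≈ ln(e_3/e_2) / ln(e_2/e_1)
  = ln(3.446×10⁻³/8.416×10⁻³) / ln(8.416×10⁻³/1.888×10⁻²)
  = ln(0.409458) / ln(0.445763)
  = -0.892921 / -0.807968 ≈ 1.105144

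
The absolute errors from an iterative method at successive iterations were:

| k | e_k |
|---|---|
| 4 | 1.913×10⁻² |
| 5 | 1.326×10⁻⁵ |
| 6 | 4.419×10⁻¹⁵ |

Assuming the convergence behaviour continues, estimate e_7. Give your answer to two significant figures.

1.6e-43

First estimate the order: p ≈ ln(e_6/e_5) / ln(e_5/e_4) = ln(4.419×10⁻¹⁵/1.326×10⁻⁵)/ln(1.326×10⁻⁵/1.913×10⁻²) = ln(3.33258e-10)/ln(0.000693152) ≈ 2.9999.
Then e_7 ≈ e_6·(e_6/e_5)^p = 4.419×10⁻¹⁵·(3.33258e-10)^2.9999 = 4.419×10⁻¹⁵·3.70928e-29 ≈ 1.639e-43.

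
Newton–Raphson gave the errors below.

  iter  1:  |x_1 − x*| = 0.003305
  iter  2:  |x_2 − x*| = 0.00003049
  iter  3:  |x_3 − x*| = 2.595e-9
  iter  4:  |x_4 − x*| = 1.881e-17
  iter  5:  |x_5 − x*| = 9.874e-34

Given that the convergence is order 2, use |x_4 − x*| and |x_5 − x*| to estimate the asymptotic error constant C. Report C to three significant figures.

C ≈ |x_5 − x*| / |x_4 − x*|^2
  = 9.874e-34 / (1.881e-17)^2
  = 9.874e-34 / 3.53816e-34 ≈ 2.7907

2.79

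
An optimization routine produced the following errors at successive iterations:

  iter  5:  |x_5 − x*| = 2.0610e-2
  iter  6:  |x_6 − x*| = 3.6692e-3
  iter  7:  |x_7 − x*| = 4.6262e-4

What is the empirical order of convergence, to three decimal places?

1.200

p ≈ ln(|x_7 − x*|/|x_6 − x*|) / ln(|x_6 − x*|/|x_5 − x*|)
  = ln(4.6262e-4/3.6692e-3) / ln(3.6692e-3/2.0610e-2)
  = ln(0.126082) / ln(0.17803)
  = -2.070823 / -1.725803 ≈ 1.199919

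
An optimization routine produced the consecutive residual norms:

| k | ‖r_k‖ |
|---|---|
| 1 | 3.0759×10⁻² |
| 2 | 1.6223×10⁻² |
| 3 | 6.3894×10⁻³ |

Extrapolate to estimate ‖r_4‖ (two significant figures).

1.6e-3

First estimate the order: p ≈ ln(‖r_3‖/‖r_2‖) / ln(‖r_2‖/‖r_1‖) = ln(6.3894×10⁻³/1.6223×10⁻²)/ln(1.6223×10⁻²/3.0759×10⁻²) = ln(0.393848)/ln(0.527423) ≈ 1.4565.
Then ‖r_4‖ ≈ ‖r_3‖·(‖r_3‖/‖r_2‖)^p = 6.3894×10⁻³·(0.393848)^1.4565 = 6.3894×10⁻³·0.257393 ≈ 0.001645.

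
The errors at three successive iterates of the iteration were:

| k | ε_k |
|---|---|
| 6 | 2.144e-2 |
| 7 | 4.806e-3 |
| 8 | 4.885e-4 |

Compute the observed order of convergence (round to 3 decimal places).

p ≈ ln(ε_8/ε_7) / ln(ε_7/ε_6)
  = ln(4.885e-4/4.806e-3) / ln(4.806e-3/2.144e-2)
  = ln(0.101644) / ln(0.22416)
  = -2.286279 / -1.495395 ≈ 1.528880

1.529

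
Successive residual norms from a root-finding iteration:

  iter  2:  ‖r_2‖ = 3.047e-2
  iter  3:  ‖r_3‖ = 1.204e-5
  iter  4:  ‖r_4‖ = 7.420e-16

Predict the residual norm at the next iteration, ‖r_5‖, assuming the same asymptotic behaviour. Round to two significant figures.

First estimate the order: p ≈ ln(‖r_4‖/‖r_3‖) / ln(‖r_3‖/‖r_2‖) = ln(7.420e-16/1.204e-5)/ln(1.204e-5/3.047e-2) = ln(6.16279e-11)/ln(0.000395143) ≈ 3.0001.
Then ‖r_5‖ ≈ ‖r_4‖·(‖r_4‖/‖r_3‖)^p = 7.420e-16·(6.16279e-11)^3.0001 = 7.420e-16·2.33513e-31 ≈ 1.733e-46.

1.7e-46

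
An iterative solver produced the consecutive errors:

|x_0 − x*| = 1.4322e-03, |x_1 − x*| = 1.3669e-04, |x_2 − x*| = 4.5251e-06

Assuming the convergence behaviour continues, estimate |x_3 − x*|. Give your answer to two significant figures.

3.2e-8

First estimate the order: p ≈ ln(|x_2 − x*|/|x_1 − x*|) / ln(|x_1 − x*|/|x_0 − x*|) = ln(4.5251e-06/1.3669e-04)/ln(1.3669e-04/1.4322e-03) = ln(0.0331048)/ln(0.0954406) ≈ 1.4507.
Then |x_3 − x*| ≈ |x_2 − x*|·(|x_2 − x*|/|x_1 − x*|)^p = 4.5251e-06·(0.0331048)^1.4507 = 4.5251e-06·0.00712534 ≈ 3.224e-08.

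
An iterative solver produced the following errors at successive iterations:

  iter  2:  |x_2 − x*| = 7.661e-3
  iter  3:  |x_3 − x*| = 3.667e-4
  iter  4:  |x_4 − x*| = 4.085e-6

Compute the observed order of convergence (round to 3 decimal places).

p ≈ ln(|x_4 − x*|/|x_3 − x*|) / ln(|x_3 − x*|/|x_2 − x*|)
  = ln(4.085e-6/3.667e-4) / ln(3.667e-4/7.661e-3)
  = ln(0.0111399) / ln(0.0478658)
  = -4.497222 / -3.039354 ≈ 1.479664

1.480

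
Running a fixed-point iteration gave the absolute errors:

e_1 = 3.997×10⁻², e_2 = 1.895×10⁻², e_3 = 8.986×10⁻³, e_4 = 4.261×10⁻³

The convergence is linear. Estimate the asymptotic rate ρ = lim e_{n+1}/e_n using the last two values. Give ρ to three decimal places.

0.474

ρ ≈ e_4/e_3 = 4.261×10⁻³/8.986×10⁻³ = 0.47418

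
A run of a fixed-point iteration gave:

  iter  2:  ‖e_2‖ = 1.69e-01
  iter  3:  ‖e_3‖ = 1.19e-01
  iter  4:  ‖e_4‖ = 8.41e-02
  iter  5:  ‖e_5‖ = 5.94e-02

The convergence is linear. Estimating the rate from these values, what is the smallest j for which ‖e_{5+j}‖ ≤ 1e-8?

45

Rate ρ ≈ ‖e_5‖/‖e_4‖ = 5.94e-02/8.41e-02 = 0.7063.
After j more steps, ‖e_{5+j}‖ ≈ 5.94e-02·ρ^j; need ρ^j ≤ 1e-8/5.94e-02 = 1.6835e-07.
j ≥ ln(1.6835e-07)/ln(0.7063) = -15.5972/-0.34772 = 44.856.
So 45 more iterations are needed.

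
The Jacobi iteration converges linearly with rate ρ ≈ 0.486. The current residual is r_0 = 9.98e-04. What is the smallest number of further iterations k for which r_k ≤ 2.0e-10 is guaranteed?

After k steps, r_k ≈ 9.98e-04·0.486^k.
Need 0.486^k ≤ 2.0e-10/9.98e-04 = 2.00401e-07.
k ≥ ln(2.00401e-07)/ln(0.486) = -15.4229/-0.72155 = 21.375.
Smallest integer k = 22.

22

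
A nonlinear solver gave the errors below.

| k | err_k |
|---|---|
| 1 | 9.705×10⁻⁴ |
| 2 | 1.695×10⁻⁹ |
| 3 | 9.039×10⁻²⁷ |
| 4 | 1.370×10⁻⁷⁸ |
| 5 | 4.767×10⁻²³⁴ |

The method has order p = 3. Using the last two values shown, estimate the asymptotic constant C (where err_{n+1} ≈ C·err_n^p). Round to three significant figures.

C ≈ err_5 / err_4^3
  = 4.767×10⁻²³⁴ / (1.370×10⁻⁷⁸)^3
  = 4.767×10⁻²³⁴ / 2.57135e-234 ≈ 1.8539

1.85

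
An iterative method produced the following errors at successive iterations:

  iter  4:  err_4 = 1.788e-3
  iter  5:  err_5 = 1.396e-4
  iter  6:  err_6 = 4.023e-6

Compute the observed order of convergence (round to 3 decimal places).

p ≈ ln(err_6/err_5) / ln(err_5/err_4)
  = ln(4.023e-6/1.396e-4) / ln(1.396e-4/1.788e-3)
  = ln(0.0288181) / ln(0.0780761)
  = -3.546752 / -2.550071 ≈ 1.390844

1.391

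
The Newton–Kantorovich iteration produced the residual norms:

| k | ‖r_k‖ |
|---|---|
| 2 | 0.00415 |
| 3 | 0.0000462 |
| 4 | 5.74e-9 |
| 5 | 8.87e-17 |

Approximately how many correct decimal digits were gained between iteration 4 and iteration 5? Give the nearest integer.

8

Digits gained ≈ log₁₀(‖r_4‖/‖r_5‖) = log₁₀(5.74e-9/8.87e-17) = log₁₀(6.47125e+07) ≈ 7.811.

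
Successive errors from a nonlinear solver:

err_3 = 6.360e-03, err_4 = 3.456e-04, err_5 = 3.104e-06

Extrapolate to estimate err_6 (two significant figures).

First estimate the order: p ≈ ln(err_5/err_4) / ln(err_4/err_3) = ln(3.104e-06/3.456e-04)/ln(3.456e-04/6.360e-03) = ln(0.00898148)/ln(0.0543396) ≈ 1.6181.
Then err_6 ≈ err_5·(err_5/err_4)^p = 3.104e-06·(0.00898148)^1.6181 = 3.104e-06·0.000487879 ≈ 1.514e-09.

1.5e-9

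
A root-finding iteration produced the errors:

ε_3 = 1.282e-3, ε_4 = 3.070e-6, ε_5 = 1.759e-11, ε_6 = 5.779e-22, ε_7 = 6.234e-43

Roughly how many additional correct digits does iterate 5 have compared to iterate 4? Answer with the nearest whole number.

Digits gained ≈ log₁₀(ε_4/ε_5) = log₁₀(3.070e-6/1.759e-11) = log₁₀(174531) ≈ 5.242.

5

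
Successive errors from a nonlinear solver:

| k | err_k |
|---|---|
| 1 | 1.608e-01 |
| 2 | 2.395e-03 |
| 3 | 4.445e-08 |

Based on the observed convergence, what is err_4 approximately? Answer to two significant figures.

First estimate the order: p ≈ ln(err_3/err_2) / ln(err_2/err_1) = ln(4.445e-08/2.395e-03)/ln(2.395e-03/1.608e-01) = ln(1.85595e-05)/ln(0.0148943) ≈ 2.5898.
Then err_4 ≈ err_3·(err_3/err_2)^p = 4.445e-08·(1.85595e-05)^2.5898 = 4.445e-08·5.5787e-13 ≈ 2.48e-20.

2.5e-20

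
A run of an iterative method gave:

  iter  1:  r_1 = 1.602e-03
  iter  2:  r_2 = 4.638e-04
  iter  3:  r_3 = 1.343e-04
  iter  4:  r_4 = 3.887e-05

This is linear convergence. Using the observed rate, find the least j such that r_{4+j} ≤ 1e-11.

13

Rate ρ ≈ r_4/r_3 = 3.887e-05/1.343e-04 = 0.2894.
After j more steps, r_{4+j} ≈ 3.887e-05·ρ^j; need ρ^j ≤ 1e-11/3.887e-05 = 2.57268e-07.
j ≥ ln(2.57268e-07)/ln(0.2894) = -15.1731/-1.23995 = 12.237.
So 13 more iterations are needed.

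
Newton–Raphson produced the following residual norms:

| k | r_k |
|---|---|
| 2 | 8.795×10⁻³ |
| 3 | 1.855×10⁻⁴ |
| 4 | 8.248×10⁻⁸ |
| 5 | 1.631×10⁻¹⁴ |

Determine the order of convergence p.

Consecutive ratios: r_5/r_4 = 1.631×10⁻¹⁴/8.248×10⁻⁸ = 1.97745e-07, r_4/r_3 = 8.248×10⁻⁸/1.855×10⁻⁴ = 0.000444636.
p ≈ ln(1.97745e-07)/ln(0.000444636) = -15.4363/-7.7183 ≈ 2.00.
So the convergence is quadratic (order 2).

2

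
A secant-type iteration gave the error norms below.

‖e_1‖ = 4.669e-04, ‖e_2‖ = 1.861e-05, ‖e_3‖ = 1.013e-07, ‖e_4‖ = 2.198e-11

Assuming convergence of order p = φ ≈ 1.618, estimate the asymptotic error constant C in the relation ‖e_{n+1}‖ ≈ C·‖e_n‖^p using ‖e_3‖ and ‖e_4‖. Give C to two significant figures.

C ≈ ‖e_4‖ / ‖e_3‖^1.618
  = 2.198e-11 / (1.013e-07)^1.618
  = 2.198e-11 / 4.82032e-12 ≈ 4.5599

4.6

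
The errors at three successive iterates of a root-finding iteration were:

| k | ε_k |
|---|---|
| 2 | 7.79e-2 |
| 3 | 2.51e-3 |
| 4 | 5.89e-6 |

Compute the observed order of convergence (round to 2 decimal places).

1.76

p ≈ ln(ε_4/ε_3) / ln(ε_3/ε_2)
  = ln(5.89e-6/2.51e-3) / ln(2.51e-3/7.79e-2)
  = ln(0.00234661) / ln(0.0322208)
  = -6.05478 / -3.43514 ≈ 1.76260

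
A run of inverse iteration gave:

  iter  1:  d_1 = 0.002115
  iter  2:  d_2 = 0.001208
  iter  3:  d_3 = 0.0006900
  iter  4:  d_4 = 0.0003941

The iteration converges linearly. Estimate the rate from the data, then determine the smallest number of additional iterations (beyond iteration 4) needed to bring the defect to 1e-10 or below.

Rate ρ ≈ d_4/d_3 = 0.0003941/0.0006900 = 0.5712.
After j more steps, d_{4+j} ≈ 0.0003941·ρ^j; need ρ^j ≤ 1e-10/0.0003941 = 2.53743e-07.
j ≥ ln(2.53743e-07)/ln(0.5712) = -15.1869/-0.56002 = 27.118.
So 28 more iterations are needed.

28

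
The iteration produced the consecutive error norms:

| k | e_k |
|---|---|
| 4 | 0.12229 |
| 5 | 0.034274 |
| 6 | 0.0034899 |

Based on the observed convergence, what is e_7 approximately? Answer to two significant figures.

5.8e-5

First estimate the order: p ≈ ln(e_6/e_5) / ln(e_5/e_4) = ln(0.0034899/0.034274)/ln(0.034274/0.12229) = ln(0.101824)/ln(0.280268) ≈ 1.7960.
Then e_7 ≈ e_6·(e_6/e_5)^p = 0.0034899·(0.101824)^1.7960 = 0.0034899·0.0165234 ≈ 5.767e-05.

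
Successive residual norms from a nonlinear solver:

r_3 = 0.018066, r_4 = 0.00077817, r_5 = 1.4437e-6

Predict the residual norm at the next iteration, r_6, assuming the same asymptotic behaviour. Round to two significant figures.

First estimate the order: p ≈ ln(r_5/r_4) / ln(r_4/r_3) = ln(1.4437e-6/0.00077817)/ln(0.00077817/0.018066) = ln(0.00185525)/ln(0.0430737) ≈ 2.0000.
Then r_6 ≈ r_5·(r_5/r_4)^p = 1.4437e-6·(0.00185525)^2.0000 = 1.4437e-6·3.44195e-06 ≈ 4.969e-12.

5.0e-12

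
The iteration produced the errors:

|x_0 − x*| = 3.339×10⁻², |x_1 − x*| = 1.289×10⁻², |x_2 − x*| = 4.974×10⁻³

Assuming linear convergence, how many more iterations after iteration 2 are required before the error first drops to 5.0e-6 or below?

Rate ρ ≈ |x_2 − x*|/|x_1 − x*| = 4.974×10⁻³/1.289×10⁻² = 0.3859.
After j more steps, |x_{2+j} − x*| ≈ 4.974×10⁻³·ρ^j; need ρ^j ≤ 5.0e-6/4.974×10⁻³ = 0.00100523.
j ≥ ln(0.00100523)/ln(0.3859) = -6.9025/-0.95218 = 7.249.
So 8 more iterations are needed.

8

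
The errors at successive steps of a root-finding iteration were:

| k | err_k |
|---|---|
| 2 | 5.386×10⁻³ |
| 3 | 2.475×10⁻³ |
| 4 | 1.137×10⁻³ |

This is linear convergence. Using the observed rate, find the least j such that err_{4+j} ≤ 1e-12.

Rate ρ ≈ err_4/err_3 = 1.137×10⁻³/2.475×10⁻³ = 0.4594.
After j more steps, err_{4+j} ≈ 1.137×10⁻³·ρ^j; need ρ^j ≤ 1e-12/1.137×10⁻³ = 8.79507e-10.
j ≥ ln(8.79507e-10)/ln(0.4594) = -20.8517/-0.77783 = 26.808.
So 27 more iterations are needed.

27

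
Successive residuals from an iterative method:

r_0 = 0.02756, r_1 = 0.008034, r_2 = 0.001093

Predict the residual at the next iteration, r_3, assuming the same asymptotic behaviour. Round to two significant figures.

First estimate the order: p ≈ ln(r_2/r_1) / ln(r_1/r_0) = ln(0.001093/0.008034)/ln(0.008034/0.02756) = ln(0.136047)/ln(0.291509) ≈ 1.6182.
Then r_3 ≈ r_2·(r_2/r_1)^p = 0.001093·(0.136047)^1.6182 = 0.001093·0.0396402 ≈ 4.333e-05.

4.3e-5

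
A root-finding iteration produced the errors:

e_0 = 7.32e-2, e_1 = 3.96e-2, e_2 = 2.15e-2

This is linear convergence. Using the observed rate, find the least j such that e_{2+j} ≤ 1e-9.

28

Rate ρ ≈ e_2/e_1 = 2.15e-2/3.96e-2 = 0.5429.
After j more steps, e_{2+j} ≈ 2.15e-2·ρ^j; need ρ^j ≤ 1e-9/2.15e-2 = 4.65116e-08.
j ≥ ln(4.65116e-08)/ln(0.5429) = -16.8836/-0.61083 = 27.640.
So 28 more iterations are needed.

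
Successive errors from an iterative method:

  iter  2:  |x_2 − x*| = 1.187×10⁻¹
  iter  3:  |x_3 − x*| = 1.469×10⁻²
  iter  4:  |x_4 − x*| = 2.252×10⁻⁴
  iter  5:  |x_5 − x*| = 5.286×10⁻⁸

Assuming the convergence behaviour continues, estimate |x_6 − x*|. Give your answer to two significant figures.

First estimate the order: p ≈ ln(|x_5 − x*|/|x_4 − x*|) / ln(|x_4 − x*|/|x_3 − x*|) = ln(5.286×10⁻⁸/2.252×10⁻⁴)/ln(2.252×10⁻⁴/1.469×10⁻²) = ln(0.000234725)/ln(0.0153302) ≈ 2.0003.
Then |x_6 − x*| ≈ |x_5 − x*|·(|x_5 − x*|/|x_4 − x*|)^p = 5.286×10⁻⁸·(0.000234725)^2.0003 = 5.286×10⁻⁸·5.49579e-08 ≈ 2.905e-15.

2.9e-15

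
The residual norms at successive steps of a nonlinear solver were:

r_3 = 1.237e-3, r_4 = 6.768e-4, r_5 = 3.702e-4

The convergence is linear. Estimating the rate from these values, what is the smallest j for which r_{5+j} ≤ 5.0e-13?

34

Rate ρ ≈ r_5/r_4 = 3.702e-4/6.768e-4 = 0.5470.
After j more steps, r_{5+j} ≈ 3.702e-4·ρ^j; need ρ^j ≤ 5.0e-13/3.702e-4 = 1.35062e-09.
j ≥ ln(1.35062e-09)/ln(0.5470) = -20.4227/-0.60331 = 33.851.
So 34 more iterations are needed.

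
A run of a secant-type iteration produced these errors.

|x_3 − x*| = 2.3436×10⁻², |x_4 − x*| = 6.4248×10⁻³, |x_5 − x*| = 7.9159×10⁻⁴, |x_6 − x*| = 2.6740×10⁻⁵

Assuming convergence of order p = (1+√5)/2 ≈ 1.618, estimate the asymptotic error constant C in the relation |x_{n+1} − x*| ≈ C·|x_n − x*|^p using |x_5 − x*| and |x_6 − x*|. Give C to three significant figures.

2.79

C ≈ |x_6 − x*| / |x_5 − x*|^1.618
  = 2.6740×10⁻⁵ / (7.9159×10⁻⁴)^1.618
  = 2.6740×10⁻⁵ / 9.589e-06 ≈ 2.7886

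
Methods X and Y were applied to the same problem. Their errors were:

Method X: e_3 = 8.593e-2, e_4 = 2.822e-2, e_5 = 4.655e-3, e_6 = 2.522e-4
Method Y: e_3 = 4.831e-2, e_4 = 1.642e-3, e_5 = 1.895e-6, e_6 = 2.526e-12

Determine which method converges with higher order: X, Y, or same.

Method X: p ≈ ln(2.522e-4/4.655e-3)/ln(4.655e-3/2.822e-2) ≈ 1.62.
Method Y: p ≈ ln(2.526e-12/1.895e-6)/ln(1.895e-6/1.642e-3) ≈ 2.00.
Method Y has the higher order (≈2.0 vs ≈1.6).

Y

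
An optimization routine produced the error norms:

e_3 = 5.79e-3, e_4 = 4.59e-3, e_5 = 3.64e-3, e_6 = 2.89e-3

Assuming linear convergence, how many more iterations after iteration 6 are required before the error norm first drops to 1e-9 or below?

65

Rate ρ ≈ e_6/e_5 = 2.89e-3/3.64e-3 = 0.7940.
After j more steps, e_{6+j} ≈ 2.89e-3·ρ^j; need ρ^j ≤ 1e-9/2.89e-3 = 3.46021e-07.
j ≥ ln(3.46021e-07)/ln(0.7940) = -14.8768/-0.23067 = 64.494.
So 65 more iterations are needed.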